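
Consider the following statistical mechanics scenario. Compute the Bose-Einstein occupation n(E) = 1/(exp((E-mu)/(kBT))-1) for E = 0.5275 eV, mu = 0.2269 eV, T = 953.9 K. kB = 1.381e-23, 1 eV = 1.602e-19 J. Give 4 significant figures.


Step 1: (E - mu) = 0.3006 eV
Step 2: x = (E-mu)*eV/(kB*T) = 0.3006*1.602e-19/(1.381e-23*953.9) = 3.656
Step 3: exp(x) = 38.69
Step 4: n = 1/(exp(x)-1) = 0.02653

0.02653


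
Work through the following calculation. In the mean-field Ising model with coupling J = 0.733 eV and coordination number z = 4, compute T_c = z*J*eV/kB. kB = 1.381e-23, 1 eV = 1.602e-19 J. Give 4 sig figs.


Step 1: z*J = 4*0.733 = 2.932 eV
Step 2: Convert to Joules: 2.932*1.602e-19 = 4.697e-19 J
Step 3: T_c = 4.697e-19 / 1.381e-23 = 3.401e+04 K

3.401e+04


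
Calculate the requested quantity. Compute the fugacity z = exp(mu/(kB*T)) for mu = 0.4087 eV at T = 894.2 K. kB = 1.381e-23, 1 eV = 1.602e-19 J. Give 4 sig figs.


Step 1: Convert mu to Joules: 0.4087*1.602e-19 = 6.547e-20 J
Step 2: kB*T = 1.381e-23*894.2 = 1.235e-20 J
Step 3: mu/(kB*T) = 5.302
Step 4: z = exp(5.302) = 200.7

200.7


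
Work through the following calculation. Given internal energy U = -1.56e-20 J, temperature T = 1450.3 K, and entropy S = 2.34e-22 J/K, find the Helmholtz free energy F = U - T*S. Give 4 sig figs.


Step 1: T*S = 1450.3 * 2.34e-22 = 3.394e-19 J
Step 2: F = U - T*S = -1.56e-20 - 3.394e-19
Step 3: F = -3.55e-19 J

-3.55e-19


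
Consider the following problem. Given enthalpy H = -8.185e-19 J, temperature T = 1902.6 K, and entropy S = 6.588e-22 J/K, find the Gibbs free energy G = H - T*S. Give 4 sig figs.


Step 1: T*S = 1902.6 * 6.588e-22 = 1.253e-18 J
Step 2: G = H - T*S = -8.185e-19 - 1.253e-18
Step 3: G = -2.072e-18 J

-2.072e-18


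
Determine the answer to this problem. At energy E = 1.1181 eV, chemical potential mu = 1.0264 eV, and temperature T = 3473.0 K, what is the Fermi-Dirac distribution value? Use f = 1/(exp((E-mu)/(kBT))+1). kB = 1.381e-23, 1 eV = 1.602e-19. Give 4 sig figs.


Step 1: (E - mu) = 1.1181 - 1.0264 = 0.0917 eV
Step 2: Convert: (E-mu)*eV = 1.469e-20 J
Step 3: x = (E-mu)*eV/(kB*T) = 0.3063
Step 4: f = 1/(exp(0.3063)+1) = 0.424

0.424


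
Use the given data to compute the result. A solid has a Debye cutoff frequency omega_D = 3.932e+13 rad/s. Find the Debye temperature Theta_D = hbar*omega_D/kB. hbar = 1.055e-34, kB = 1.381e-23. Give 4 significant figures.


Step 1: hbar*omega_D = 1.055e-34 * 3.932e+13 = 4.148e-21 J
Step 2: Theta_D = 4.148e-21 / 1.381e-23
Step 3: Theta_D = 300.4 K

300.4


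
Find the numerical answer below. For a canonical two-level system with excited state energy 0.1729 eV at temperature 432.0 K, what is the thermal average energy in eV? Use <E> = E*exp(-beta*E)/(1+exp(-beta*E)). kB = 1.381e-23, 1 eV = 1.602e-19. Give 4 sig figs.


Step 1: beta*E = 0.1729*1.602e-19/(1.381e-23*432.0) = 4.643
Step 2: exp(-beta*E) = 0.009631
Step 3: <E> = 0.1729*0.009631/(1+0.009631) = 0.001649 eV

0.001649


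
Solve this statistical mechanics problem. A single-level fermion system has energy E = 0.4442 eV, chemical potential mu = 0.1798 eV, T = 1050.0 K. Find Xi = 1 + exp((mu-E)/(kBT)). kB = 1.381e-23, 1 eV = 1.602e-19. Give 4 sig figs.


Step 1: (mu - E) = 0.1798 - 0.4442 = -0.2644 eV
Step 2: x = (mu-E)*eV/(kB*T) = -0.2644*1.602e-19/(1.381e-23*1050.0) = -2.921
Step 3: exp(x) = 0.05388
Step 4: Xi = 1 + 0.05388 = 1.054

1.054


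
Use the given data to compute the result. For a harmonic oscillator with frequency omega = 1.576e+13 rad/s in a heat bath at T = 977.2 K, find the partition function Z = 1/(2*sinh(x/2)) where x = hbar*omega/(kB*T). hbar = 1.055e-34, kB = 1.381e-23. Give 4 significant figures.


Step 1: Compute x = hbar*omega/(kB*T) = 1.055e-34*1.576e+13/(1.381e-23*977.2) = 0.1232
Step 2: x/2 = 0.0616
Step 3: sinh(x/2) = 0.06164
Step 4: Z = 1/(2*0.06164) = 8.111

8.111


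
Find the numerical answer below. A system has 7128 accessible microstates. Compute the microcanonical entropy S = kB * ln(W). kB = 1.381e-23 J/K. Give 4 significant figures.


Step 1: ln(W) = ln(7128) = 8.872
Step 2: S = kB * ln(W) = 1.381e-23 * 8.872
Step 3: S = 1.225e-22 J/K

1.225e-22


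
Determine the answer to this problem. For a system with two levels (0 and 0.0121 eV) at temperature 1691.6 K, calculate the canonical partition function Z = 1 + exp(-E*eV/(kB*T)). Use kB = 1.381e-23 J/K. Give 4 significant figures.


Step 1: Compute beta*E = E*eV/(kB*T) = 0.0121*1.602e-19/(1.381e-23*1691.6) = 0.08298
Step 2: exp(-beta*E) = exp(-0.08298) = 0.9204
Step 3: Z = 1 + 0.9204 = 1.92

1.92


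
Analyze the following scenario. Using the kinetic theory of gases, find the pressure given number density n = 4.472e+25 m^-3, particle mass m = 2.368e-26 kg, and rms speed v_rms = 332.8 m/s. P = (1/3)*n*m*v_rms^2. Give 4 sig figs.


Step 1: v_rms^2 = 332.8^2 = 1.108e+05
Step 2: n*m = 4.472e+25*2.368e-26 = 1.059
Step 3: P = (1/3)*1.059*1.108e+05 = 3.91e+04 Pa

3.91e+04


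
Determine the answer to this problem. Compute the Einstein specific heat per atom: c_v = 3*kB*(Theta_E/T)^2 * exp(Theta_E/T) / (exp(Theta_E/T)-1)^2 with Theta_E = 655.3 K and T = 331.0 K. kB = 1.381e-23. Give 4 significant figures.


Step 1: x = Theta_E/T = 655.3/331.0 = 1.98
Step 2: x^2 = 3.919
Step 3: exp(x) = 7.241
Step 4: c_v = 3*1.381e-23*3.919*7.241/(7.241-1)^2 = 3.019e-23

3.019e-23


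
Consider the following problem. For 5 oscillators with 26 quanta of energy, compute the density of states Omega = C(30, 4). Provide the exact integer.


Step 1: Use binomial coefficient C(30, 4)
Step 2: Numerator = 30! / 26!
Step 3: Denominator = 4!
Step 4: Omega = 27405

27405


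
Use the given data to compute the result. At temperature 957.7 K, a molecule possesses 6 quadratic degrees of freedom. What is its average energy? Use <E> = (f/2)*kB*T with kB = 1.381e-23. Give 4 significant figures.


Step 1: f/2 = 6/2 = 3
Step 2: kB*T = 1.381e-23 * 957.7 = 1.323e-20
Step 3: <E> = 3 * 1.323e-20 = 3.968e-20 J

3.968e-20


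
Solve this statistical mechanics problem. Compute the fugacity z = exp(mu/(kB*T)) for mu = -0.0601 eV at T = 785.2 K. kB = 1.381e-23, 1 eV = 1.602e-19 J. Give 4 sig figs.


Step 1: Convert mu to Joules: -0.0601*1.602e-19 = -9.628e-21 J
Step 2: kB*T = 1.381e-23*785.2 = 1.084e-20 J
Step 3: mu/(kB*T) = -0.8879
Step 4: z = exp(-0.8879) = 0.4115

0.4115


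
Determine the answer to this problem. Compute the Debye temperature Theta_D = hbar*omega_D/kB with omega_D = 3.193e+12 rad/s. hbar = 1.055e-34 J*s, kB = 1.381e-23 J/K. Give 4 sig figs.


Step 1: hbar*omega_D = 1.055e-34 * 3.193e+12 = 3.369e-22 J
Step 2: Theta_D = 3.369e-22 / 1.381e-23
Step 3: Theta_D = 24.39 K

24.39


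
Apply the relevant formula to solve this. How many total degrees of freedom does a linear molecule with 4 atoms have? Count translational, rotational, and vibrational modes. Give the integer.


Step 1: Translational DOF = 3
Step 2: Rotational DOF (linear) = 2
Step 3: Vibrational DOF = 3*4 - 5 = 7
Step 4: Total = 3 + 2 + 7 = 12

12


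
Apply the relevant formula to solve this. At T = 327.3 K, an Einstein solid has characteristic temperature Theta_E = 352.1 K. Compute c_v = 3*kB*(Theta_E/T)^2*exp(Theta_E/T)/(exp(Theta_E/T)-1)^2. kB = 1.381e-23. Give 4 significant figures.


Step 1: x = Theta_E/T = 352.1/327.3 = 1.076
Step 2: x^2 = 1.157
Step 3: exp(x) = 2.932
Step 4: c_v = 3*1.381e-23*1.157*2.932/(2.932-1)^2 = 3.766e-23

3.766e-23


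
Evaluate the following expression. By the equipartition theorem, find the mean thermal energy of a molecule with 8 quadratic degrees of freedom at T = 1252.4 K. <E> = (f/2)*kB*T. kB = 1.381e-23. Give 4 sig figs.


Step 1: f/2 = 8/2 = 4
Step 2: kB*T = 1.381e-23 * 1252.4 = 1.73e-20
Step 3: <E> = 4 * 1.73e-20 = 6.918e-20 J

6.918e-20


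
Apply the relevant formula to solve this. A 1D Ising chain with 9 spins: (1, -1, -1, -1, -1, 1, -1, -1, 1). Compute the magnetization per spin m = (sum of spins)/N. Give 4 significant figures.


Step 1: Count up spins (+1): 3, down spins (-1): 6
Step 2: Total magnetization M = 3 - 6 = -3
Step 3: m = M/N = -3/9 = -0.3333

-0.3333


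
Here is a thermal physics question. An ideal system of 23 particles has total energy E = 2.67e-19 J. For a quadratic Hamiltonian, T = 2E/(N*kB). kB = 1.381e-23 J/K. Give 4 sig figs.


Step 1: Numerator = 2*E = 2*2.67e-19 = 5.34e-19 J
Step 2: Denominator = N*kB = 23*1.381e-23 = 3.176e-22
Step 3: T = 5.34e-19 / 3.176e-22 = 1681 K

1681


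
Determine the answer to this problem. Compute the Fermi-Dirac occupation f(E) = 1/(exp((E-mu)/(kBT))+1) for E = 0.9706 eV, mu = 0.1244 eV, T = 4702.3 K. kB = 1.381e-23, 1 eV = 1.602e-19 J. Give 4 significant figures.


Step 1: (E - mu) = 0.9706 - 0.1244 = 0.8462 eV
Step 2: Convert: (E-mu)*eV = 1.356e-19 J
Step 3: x = (E-mu)*eV/(kB*T) = 2.088
Step 4: f = 1/(exp(2.088)+1) = 0.1103

0.1103


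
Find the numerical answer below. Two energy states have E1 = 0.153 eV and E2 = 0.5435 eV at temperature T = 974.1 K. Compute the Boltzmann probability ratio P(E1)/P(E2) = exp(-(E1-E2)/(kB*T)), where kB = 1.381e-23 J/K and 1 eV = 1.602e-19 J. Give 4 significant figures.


Step 1: Compute energy difference dE = E1 - E2 = 0.153 - 0.5435 = -0.3905 eV
Step 2: Convert to Joules: dE_J = -0.3905 * 1.602e-19 = -6.256e-20 J
Step 3: Compute exponent = -dE_J / (kB * T) = -(-6.256e-20) / (1.381e-23 * 974.1) = 4.65
Step 4: P(E1)/P(E2) = exp(4.65) = 104.6

104.6


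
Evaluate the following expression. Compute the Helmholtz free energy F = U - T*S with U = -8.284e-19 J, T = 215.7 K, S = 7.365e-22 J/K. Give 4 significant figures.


Step 1: T*S = 215.7 * 7.365e-22 = 1.589e-19 J
Step 2: F = U - T*S = -8.284e-19 - 1.589e-19
Step 3: F = -9.873e-19 J

-9.873e-19


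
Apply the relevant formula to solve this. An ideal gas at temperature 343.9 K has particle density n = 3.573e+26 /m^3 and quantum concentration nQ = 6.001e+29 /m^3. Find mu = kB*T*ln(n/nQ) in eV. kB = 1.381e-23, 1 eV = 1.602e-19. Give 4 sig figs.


Step 1: n/nQ = 3.573e+26/6.001e+29 = 0.0005954
Step 2: ln(n/nQ) = -7.426
Step 3: mu = kB*T*ln(n/nQ) = 4.749e-21*-7.426 = -3.527e-20 J
Step 4: Convert to eV: -3.527e-20/1.602e-19 = -0.2202 eV

-0.2202


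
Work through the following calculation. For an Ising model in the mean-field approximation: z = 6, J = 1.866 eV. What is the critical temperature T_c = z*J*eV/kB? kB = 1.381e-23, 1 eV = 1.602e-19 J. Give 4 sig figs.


Step 1: z*J = 6*1.866 = 11.2 eV
Step 2: Convert to Joules: 11.2*1.602e-19 = 1.794e-18 J
Step 3: T_c = 1.794e-18 / 1.381e-23 = 1.299e+05 K

1.299e+05


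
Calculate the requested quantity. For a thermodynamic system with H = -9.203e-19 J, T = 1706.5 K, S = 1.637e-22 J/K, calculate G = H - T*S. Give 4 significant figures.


Step 1: T*S = 1706.5 * 1.637e-22 = 2.794e-19 J
Step 2: G = H - T*S = -9.203e-19 - 2.794e-19
Step 3: G = -1.2e-18 J

-1.2e-18


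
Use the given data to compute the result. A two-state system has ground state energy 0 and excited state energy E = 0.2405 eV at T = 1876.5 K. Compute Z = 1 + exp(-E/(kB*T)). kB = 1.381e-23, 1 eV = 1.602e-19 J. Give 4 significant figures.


Step 1: Compute beta*E = E*eV/(kB*T) = 0.2405*1.602e-19/(1.381e-23*1876.5) = 1.487
Step 2: exp(-beta*E) = exp(-1.487) = 0.2261
Step 3: Z = 1 + 0.2261 = 1.226

1.226


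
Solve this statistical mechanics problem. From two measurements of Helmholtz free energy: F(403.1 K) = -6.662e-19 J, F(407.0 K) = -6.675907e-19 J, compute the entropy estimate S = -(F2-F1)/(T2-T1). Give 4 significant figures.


Step 1: dF = F2 - F1 = -6.675907e-19 - (-6.662e-19) = -1.3907e-21 J
Step 2: dT = T2 - T1 = 407.0 - 403.1 = 3.9 K
Step 3: S = -dF/dT = -(-1.3907e-21)/3.9 = 3.566e-22 J/K

3.566e-22


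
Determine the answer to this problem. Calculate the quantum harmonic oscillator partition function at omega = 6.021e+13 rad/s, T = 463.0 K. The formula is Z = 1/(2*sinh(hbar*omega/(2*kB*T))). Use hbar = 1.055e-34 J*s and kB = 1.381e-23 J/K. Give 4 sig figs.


Step 1: Compute x = hbar*omega/(kB*T) = 1.055e-34*6.021e+13/(1.381e-23*463.0) = 0.9935
Step 2: x/2 = 0.4967
Step 3: sinh(x/2) = 0.5174
Step 4: Z = 1/(2*0.5174) = 0.9664

0.9664


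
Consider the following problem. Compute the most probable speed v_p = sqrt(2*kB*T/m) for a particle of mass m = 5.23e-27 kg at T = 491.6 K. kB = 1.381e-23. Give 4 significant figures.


Step 1: Numerator = 2*kB*T = 2*1.381e-23*491.6 = 1.358e-20
Step 2: Ratio = 1.358e-20 / 5.23e-27 = 2.596e+06
Step 3: v_p = sqrt(2.596e+06) = 1611 m/s

1611


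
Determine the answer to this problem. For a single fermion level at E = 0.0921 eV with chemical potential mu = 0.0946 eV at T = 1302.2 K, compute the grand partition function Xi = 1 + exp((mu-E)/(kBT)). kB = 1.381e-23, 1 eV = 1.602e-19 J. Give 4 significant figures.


Step 1: (mu - E) = 0.0946 - 0.0921 = 0.0025 eV
Step 2: x = (mu-E)*eV/(kB*T) = 0.0025*1.602e-19/(1.381e-23*1302.2) = 0.02227
Step 3: exp(x) = 1.023
Step 4: Xi = 1 + 1.023 = 2.023

2.023


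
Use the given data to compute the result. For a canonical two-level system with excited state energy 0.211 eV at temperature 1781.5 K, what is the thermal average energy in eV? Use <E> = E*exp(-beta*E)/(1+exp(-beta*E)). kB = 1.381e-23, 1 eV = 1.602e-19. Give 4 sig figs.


Step 1: beta*E = 0.211*1.602e-19/(1.381e-23*1781.5) = 1.374
Step 2: exp(-beta*E) = 0.2531
Step 3: <E> = 0.211*0.2531/(1+0.2531) = 0.04262 eV

0.04262


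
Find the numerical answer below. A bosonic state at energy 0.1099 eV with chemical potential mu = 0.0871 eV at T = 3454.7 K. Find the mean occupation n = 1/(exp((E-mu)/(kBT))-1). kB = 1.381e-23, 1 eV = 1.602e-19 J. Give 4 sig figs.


Step 1: (E - mu) = 0.0228 eV
Step 2: x = (E-mu)*eV/(kB*T) = 0.0228*1.602e-19/(1.381e-23*3454.7) = 0.07656
Step 3: exp(x) = 1.08
Step 4: n = 1/(exp(x)-1) = 12.57

12.57


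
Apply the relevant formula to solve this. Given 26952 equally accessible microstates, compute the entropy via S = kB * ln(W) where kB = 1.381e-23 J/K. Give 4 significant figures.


Step 1: ln(W) = ln(26952) = 10.2
Step 2: S = kB * ln(W) = 1.381e-23 * 10.2
Step 3: S = 1.409e-22 J/K

1.409e-22


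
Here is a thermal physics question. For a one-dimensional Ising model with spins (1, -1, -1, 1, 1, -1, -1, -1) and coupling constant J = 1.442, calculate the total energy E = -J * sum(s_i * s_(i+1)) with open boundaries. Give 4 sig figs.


Step 1: Nearest-neighbor products: -1, 1, -1, 1, -1, 1, 1
Step 2: Sum of products = 1
Step 3: E = -1.442 * 1 = -1.442

-1.442


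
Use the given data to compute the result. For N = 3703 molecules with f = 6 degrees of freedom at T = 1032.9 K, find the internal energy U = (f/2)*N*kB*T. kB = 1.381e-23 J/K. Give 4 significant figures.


Step 1: f/2 = 6/2 = 3.0
Step 2: N*kB*T = 3703*1.381e-23*1032.9 = 5.282e-17
Step 3: U = 3.0 * 5.282e-17 = 1.585e-16 J

1.585e-16


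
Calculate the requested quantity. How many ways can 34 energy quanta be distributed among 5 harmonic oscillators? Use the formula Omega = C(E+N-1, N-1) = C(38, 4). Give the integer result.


Step 1: Use binomial coefficient C(38, 4)
Step 2: Numerator = 38! / 34!
Step 3: Denominator = 4!
Step 4: Omega = 73815

73815


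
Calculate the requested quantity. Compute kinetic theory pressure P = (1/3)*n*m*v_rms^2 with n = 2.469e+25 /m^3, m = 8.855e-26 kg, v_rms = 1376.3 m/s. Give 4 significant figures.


Step 1: v_rms^2 = 1376.3^2 = 1.894e+06
Step 2: n*m = 2.469e+25*8.855e-26 = 2.186
Step 3: P = (1/3)*2.186*1.894e+06 = 1.38e+06 Pa

1.38e+06


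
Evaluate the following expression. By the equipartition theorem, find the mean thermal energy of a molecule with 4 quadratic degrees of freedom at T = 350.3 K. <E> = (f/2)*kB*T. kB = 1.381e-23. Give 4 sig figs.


Step 1: f/2 = 4/2 = 2
Step 2: kB*T = 1.381e-23 * 350.3 = 4.838e-21
Step 3: <E> = 2 * 4.838e-21 = 9.675e-21 J

9.675e-21


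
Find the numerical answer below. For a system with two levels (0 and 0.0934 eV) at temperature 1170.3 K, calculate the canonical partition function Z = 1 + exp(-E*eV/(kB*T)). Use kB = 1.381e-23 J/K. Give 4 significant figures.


Step 1: Compute beta*E = E*eV/(kB*T) = 0.0934*1.602e-19/(1.381e-23*1170.3) = 0.9258
Step 2: exp(-beta*E) = exp(-0.9258) = 0.3962
Step 3: Z = 1 + 0.3962 = 1.396

1.396


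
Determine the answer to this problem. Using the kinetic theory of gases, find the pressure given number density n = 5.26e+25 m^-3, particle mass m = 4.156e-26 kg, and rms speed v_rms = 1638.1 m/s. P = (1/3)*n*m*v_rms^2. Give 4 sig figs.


Step 1: v_rms^2 = 1638.1^2 = 2.683e+06
Step 2: n*m = 5.26e+25*4.156e-26 = 2.186
Step 3: P = (1/3)*2.186*2.683e+06 = 1.955e+06 Pa

1.955e+06


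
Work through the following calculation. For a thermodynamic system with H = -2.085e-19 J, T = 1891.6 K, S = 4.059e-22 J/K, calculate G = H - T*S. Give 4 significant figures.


Step 1: T*S = 1891.6 * 4.059e-22 = 7.678e-19 J
Step 2: G = H - T*S = -2.085e-19 - 7.678e-19
Step 3: G = -9.763e-19 J

-9.763e-19


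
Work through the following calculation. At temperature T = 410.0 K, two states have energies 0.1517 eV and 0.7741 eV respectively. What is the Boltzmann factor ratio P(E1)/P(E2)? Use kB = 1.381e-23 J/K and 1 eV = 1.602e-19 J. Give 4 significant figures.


Step 1: Compute energy difference dE = E1 - E2 = 0.1517 - 0.7741 = -0.6224 eV
Step 2: Convert to Joules: dE_J = -0.6224 * 1.602e-19 = -9.971e-20 J
Step 3: Compute exponent = -dE_J / (kB * T) = -(-9.971e-20) / (1.381e-23 * 410.0) = 17.61
Step 4: P(E1)/P(E2) = exp(17.61) = 4.445e+07

4.445e+07


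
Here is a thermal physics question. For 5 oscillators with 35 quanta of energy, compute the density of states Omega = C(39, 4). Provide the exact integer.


Step 1: Use binomial coefficient C(39, 4)
Step 2: Numerator = 39! / 35!
Step 3: Denominator = 4!
Step 4: Omega = 82251

82251


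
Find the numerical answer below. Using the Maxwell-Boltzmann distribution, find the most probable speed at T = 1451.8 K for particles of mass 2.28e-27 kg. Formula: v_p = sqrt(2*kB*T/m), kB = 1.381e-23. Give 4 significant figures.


Step 1: Numerator = 2*kB*T = 2*1.381e-23*1451.8 = 4.01e-20
Step 2: Ratio = 4.01e-20 / 2.28e-27 = 1.759e+07
Step 3: v_p = sqrt(1.759e+07) = 4194 m/s

4194


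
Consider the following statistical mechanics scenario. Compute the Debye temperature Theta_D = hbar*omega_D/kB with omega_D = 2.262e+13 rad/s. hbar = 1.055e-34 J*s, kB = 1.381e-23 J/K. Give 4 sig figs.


Step 1: hbar*omega_D = 1.055e-34 * 2.262e+13 = 2.386e-21 J
Step 2: Theta_D = 2.386e-21 / 1.381e-23
Step 3: Theta_D = 172.8 K

172.8


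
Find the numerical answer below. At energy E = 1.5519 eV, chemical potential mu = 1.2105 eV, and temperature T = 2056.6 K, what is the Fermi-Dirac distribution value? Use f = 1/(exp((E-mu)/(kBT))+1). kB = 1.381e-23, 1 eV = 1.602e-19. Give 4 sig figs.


Step 1: (E - mu) = 1.5519 - 1.2105 = 0.3414 eV
Step 2: Convert: (E-mu)*eV = 5.469e-20 J
Step 3: x = (E-mu)*eV/(kB*T) = 1.926
Step 4: f = 1/(exp(1.926)+1) = 0.1272

0.1272


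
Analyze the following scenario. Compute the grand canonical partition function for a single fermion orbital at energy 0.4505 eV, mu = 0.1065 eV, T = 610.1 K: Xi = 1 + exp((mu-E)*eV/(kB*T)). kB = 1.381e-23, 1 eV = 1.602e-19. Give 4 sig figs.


Step 1: (mu - E) = 0.1065 - 0.4505 = -0.344 eV
Step 2: x = (mu-E)*eV/(kB*T) = -0.344*1.602e-19/(1.381e-23*610.1) = -6.541
Step 3: exp(x) = 0.001443
Step 4: Xi = 1 + 0.001443 = 1.001

1.001


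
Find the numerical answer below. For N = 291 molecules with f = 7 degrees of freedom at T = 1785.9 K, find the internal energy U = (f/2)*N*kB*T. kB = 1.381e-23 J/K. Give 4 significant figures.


Step 1: f/2 = 7/2 = 3.5
Step 2: N*kB*T = 291*1.381e-23*1785.9 = 7.177e-18
Step 3: U = 3.5 * 7.177e-18 = 2.512e-17 J

2.512e-17


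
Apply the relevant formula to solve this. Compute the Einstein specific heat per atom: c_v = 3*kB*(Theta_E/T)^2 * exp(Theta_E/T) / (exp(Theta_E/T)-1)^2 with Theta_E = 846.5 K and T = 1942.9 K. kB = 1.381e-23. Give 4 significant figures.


Step 1: x = Theta_E/T = 846.5/1942.9 = 0.4357
Step 2: x^2 = 0.1898
Step 3: exp(x) = 1.546
Step 4: c_v = 3*1.381e-23*0.1898*1.546/(1.546-1)^2 = 4.078e-23

4.078e-23


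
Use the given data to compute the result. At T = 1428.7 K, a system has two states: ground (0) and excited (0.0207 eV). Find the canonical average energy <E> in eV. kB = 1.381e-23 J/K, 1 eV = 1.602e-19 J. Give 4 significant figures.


Step 1: beta*E = 0.0207*1.602e-19/(1.381e-23*1428.7) = 0.1681
Step 2: exp(-beta*E) = 0.8453
Step 3: <E> = 0.0207*0.8453/(1+0.8453) = 0.009482 eV

0.009482


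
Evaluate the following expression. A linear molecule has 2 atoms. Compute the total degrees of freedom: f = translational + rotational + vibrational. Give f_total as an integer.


Step 1: Translational DOF = 3
Step 2: Rotational DOF (linear) = 2
Step 3: Vibrational DOF = 3*2 - 5 = 1
Step 4: Total = 3 + 2 + 1 = 6

6


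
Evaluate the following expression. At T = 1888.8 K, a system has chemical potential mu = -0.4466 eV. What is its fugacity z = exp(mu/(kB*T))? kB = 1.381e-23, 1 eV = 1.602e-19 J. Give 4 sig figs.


Step 1: Convert mu to Joules: -0.4466*1.602e-19 = -7.155e-20 J
Step 2: kB*T = 1.381e-23*1888.8 = 2.608e-20 J
Step 3: mu/(kB*T) = -2.743
Step 4: z = exp(-2.743) = 0.06439

0.06439


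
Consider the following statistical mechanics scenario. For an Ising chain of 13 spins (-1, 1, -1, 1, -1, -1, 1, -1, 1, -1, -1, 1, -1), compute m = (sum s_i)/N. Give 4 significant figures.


Step 1: Count up spins (+1): 5, down spins (-1): 8
Step 2: Total magnetization M = 5 - 8 = -3
Step 3: m = M/N = -3/13 = -0.2308

-0.2308


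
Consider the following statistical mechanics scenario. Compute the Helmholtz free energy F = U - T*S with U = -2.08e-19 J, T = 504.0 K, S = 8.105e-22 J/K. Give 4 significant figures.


Step 1: T*S = 504.0 * 8.105e-22 = 4.085e-19 J
Step 2: F = U - T*S = -2.08e-19 - 4.085e-19
Step 3: F = -6.165e-19 J

-6.165e-19


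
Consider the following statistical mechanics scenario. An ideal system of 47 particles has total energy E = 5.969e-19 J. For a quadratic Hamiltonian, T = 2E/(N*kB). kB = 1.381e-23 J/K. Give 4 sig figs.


Step 1: Numerator = 2*E = 2*5.969e-19 = 1.194e-18 J
Step 2: Denominator = N*kB = 47*1.381e-23 = 6.491e-22
Step 3: T = 1.194e-18 / 6.491e-22 = 1839 K

1839


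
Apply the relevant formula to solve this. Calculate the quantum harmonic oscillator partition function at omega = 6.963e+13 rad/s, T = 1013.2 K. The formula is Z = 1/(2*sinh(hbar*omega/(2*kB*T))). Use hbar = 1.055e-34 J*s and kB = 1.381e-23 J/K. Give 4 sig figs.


Step 1: Compute x = hbar*omega/(kB*T) = 1.055e-34*6.963e+13/(1.381e-23*1013.2) = 0.525
Step 2: x/2 = 0.2625
Step 3: sinh(x/2) = 0.2655
Step 4: Z = 1/(2*0.2655) = 1.883

1.883


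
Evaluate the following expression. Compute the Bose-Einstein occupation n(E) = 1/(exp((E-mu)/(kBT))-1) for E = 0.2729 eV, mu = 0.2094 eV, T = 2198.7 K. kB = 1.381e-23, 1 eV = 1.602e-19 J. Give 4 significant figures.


Step 1: (E - mu) = 0.0635 eV
Step 2: x = (E-mu)*eV/(kB*T) = 0.0635*1.602e-19/(1.381e-23*2198.7) = 0.335
Step 3: exp(x) = 1.398
Step 4: n = 1/(exp(x)-1) = 2.513

2.513


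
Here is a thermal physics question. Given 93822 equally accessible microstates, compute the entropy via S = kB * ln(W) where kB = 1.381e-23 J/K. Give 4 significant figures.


Step 1: ln(W) = ln(93822) = 11.45
Step 2: S = kB * ln(W) = 1.381e-23 * 11.45
Step 3: S = 1.581e-22 J/K

1.581e-22


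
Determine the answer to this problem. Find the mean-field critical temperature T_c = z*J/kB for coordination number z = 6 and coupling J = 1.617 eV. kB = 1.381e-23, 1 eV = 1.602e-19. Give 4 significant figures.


Step 1: z*J = 6*1.617 = 9.702 eV
Step 2: Convert to Joules: 9.702*1.602e-19 = 1.554e-18 J
Step 3: T_c = 1.554e-18 / 1.381e-23 = 1.125e+05 K

1.125e+05


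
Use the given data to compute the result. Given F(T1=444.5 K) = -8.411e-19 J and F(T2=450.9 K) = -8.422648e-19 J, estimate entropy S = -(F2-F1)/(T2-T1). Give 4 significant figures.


Step 1: dF = F2 - F1 = -8.422648e-19 - (-8.411e-19) = -1.1648e-21 J
Step 2: dT = T2 - T1 = 450.9 - 444.5 = 6.4 K
Step 3: S = -dF/dT = -(-1.1648e-21)/6.4 = 1.82e-22 J/K

1.82e-22


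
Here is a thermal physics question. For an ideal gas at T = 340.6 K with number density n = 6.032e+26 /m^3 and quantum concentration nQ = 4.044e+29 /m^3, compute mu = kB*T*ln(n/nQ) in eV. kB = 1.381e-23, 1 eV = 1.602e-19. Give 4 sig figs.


Step 1: n/nQ = 6.032e+26/4.044e+29 = 0.001492
Step 2: ln(n/nQ) = -6.508
Step 3: mu = kB*T*ln(n/nQ) = 4.704e-21*-6.508 = -3.061e-20 J
Step 4: Convert to eV: -3.061e-20/1.602e-19 = -0.1911 eV

-0.1911


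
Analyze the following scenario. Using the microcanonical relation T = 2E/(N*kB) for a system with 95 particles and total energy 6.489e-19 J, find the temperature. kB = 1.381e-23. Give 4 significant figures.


Step 1: Numerator = 2*E = 2*6.489e-19 = 1.298e-18 J
Step 2: Denominator = N*kB = 95*1.381e-23 = 1.312e-21
Step 3: T = 1.298e-18 / 1.312e-21 = 989.2 K

989.2


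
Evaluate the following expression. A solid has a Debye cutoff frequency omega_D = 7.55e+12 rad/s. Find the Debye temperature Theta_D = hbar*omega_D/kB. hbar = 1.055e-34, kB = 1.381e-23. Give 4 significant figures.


Step 1: hbar*omega_D = 1.055e-34 * 7.55e+12 = 7.965e-22 J
Step 2: Theta_D = 7.965e-22 / 1.381e-23
Step 3: Theta_D = 57.68 K

57.68


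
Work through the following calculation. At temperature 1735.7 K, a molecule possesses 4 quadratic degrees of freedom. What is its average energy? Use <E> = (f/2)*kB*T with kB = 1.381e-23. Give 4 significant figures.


Step 1: f/2 = 4/2 = 2
Step 2: kB*T = 1.381e-23 * 1735.7 = 2.397e-20
Step 3: <E> = 2 * 2.397e-20 = 4.794e-20 J

4.794e-20


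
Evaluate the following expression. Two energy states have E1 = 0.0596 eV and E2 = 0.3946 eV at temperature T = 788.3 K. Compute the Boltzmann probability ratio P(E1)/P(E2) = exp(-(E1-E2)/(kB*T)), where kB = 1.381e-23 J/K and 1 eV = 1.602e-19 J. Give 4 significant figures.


Step 1: Compute energy difference dE = E1 - E2 = 0.0596 - 0.3946 = -0.335 eV
Step 2: Convert to Joules: dE_J = -0.335 * 1.602e-19 = -5.367e-20 J
Step 3: Compute exponent = -dE_J / (kB * T) = -(-5.367e-20) / (1.381e-23 * 788.3) = 4.93
Step 4: P(E1)/P(E2) = exp(4.93) = 138.3

138.3


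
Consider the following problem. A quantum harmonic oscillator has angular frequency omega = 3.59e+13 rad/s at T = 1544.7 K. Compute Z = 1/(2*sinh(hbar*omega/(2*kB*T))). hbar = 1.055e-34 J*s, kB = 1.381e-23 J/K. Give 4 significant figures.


Step 1: Compute x = hbar*omega/(kB*T) = 1.055e-34*3.59e+13/(1.381e-23*1544.7) = 0.1775
Step 2: x/2 = 0.08877
Step 3: sinh(x/2) = 0.08889
Step 4: Z = 1/(2*0.08889) = 5.625

5.625


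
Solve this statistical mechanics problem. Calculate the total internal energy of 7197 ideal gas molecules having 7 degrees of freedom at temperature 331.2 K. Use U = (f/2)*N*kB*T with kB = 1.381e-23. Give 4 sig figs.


Step 1: f/2 = 7/2 = 3.5
Step 2: N*kB*T = 7197*1.381e-23*331.2 = 3.292e-17
Step 3: U = 3.5 * 3.292e-17 = 1.152e-16 J

1.152e-16


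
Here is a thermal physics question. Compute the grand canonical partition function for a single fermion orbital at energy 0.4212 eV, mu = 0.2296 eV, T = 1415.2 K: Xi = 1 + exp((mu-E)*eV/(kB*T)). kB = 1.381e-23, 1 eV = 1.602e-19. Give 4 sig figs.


Step 1: (mu - E) = 0.2296 - 0.4212 = -0.1916 eV
Step 2: x = (mu-E)*eV/(kB*T) = -0.1916*1.602e-19/(1.381e-23*1415.2) = -1.571
Step 3: exp(x) = 0.2079
Step 4: Xi = 1 + 0.2079 = 1.208

1.208


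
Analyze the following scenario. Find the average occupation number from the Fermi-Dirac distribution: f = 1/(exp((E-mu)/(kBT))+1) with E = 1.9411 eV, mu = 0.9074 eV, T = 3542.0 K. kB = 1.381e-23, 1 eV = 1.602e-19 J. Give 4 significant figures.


Step 1: (E - mu) = 1.9411 - 0.9074 = 1.034 eV
Step 2: Convert: (E-mu)*eV = 1.656e-19 J
Step 3: x = (E-mu)*eV/(kB*T) = 3.385
Step 4: f = 1/(exp(3.385)+1) = 0.03275

0.03275


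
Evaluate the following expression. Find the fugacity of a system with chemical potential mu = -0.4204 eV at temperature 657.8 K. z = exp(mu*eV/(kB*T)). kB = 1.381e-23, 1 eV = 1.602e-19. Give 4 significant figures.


Step 1: Convert mu to Joules: -0.4204*1.602e-19 = -6.735e-20 J
Step 2: kB*T = 1.381e-23*657.8 = 9.084e-21 J
Step 3: mu/(kB*T) = -7.414
Step 4: z = exp(-7.414) = 0.0006029

0.0006029


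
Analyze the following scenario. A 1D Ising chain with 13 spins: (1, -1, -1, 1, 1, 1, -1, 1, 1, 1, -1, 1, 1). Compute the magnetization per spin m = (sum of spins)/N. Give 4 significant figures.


Step 1: Count up spins (+1): 9, down spins (-1): 4
Step 2: Total magnetization M = 9 - 4 = 5
Step 3: m = M/N = 5/13 = 0.3846

0.3846


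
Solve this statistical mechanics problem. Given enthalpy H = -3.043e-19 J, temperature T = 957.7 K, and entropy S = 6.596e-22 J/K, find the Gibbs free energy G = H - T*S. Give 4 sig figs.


Step 1: T*S = 957.7 * 6.596e-22 = 6.317e-19 J
Step 2: G = H - T*S = -3.043e-19 - 6.317e-19
Step 3: G = -9.36e-19 J

-9.36e-19


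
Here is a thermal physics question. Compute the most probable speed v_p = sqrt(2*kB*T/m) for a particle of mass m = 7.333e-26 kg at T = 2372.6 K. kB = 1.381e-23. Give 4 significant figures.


Step 1: Numerator = 2*kB*T = 2*1.381e-23*2372.6 = 6.553e-20
Step 2: Ratio = 6.553e-20 / 7.333e-26 = 8.936e+05
Step 3: v_p = sqrt(8.936e+05) = 945.3 m/s

945.3


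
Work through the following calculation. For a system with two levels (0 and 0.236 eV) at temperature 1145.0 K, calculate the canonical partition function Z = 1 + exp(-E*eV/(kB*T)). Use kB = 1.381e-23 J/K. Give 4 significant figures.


Step 1: Compute beta*E = E*eV/(kB*T) = 0.236*1.602e-19/(1.381e-23*1145.0) = 2.391
Step 2: exp(-beta*E) = exp(-2.391) = 0.09154
Step 3: Z = 1 + 0.09154 = 1.092

1.092


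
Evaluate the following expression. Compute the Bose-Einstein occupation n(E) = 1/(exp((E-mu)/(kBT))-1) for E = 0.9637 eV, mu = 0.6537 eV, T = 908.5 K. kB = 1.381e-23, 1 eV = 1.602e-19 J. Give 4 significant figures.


Step 1: (E - mu) = 0.31 eV
Step 2: x = (E-mu)*eV/(kB*T) = 0.31*1.602e-19/(1.381e-23*908.5) = 3.958
Step 3: exp(x) = 52.37
Step 4: n = 1/(exp(x)-1) = 0.01947

0.01947


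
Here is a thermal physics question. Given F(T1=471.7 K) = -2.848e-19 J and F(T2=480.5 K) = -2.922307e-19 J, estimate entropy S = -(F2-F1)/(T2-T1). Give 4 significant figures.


Step 1: dF = F2 - F1 = -2.922307e-19 - (-2.848e-19) = -7.4307e-21 J
Step 2: dT = T2 - T1 = 480.5 - 471.7 = 8.8 K
Step 3: S = -dF/dT = -(-7.4307e-21)/8.8 = 8.444e-22 J/K

8.444e-22


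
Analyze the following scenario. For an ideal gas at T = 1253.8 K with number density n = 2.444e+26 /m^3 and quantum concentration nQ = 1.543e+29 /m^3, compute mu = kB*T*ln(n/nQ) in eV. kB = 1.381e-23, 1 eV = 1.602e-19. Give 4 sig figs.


Step 1: n/nQ = 2.444e+26/1.543e+29 = 0.001584
Step 2: ln(n/nQ) = -6.448
Step 3: mu = kB*T*ln(n/nQ) = 1.731e-20*-6.448 = -1.116e-19 J
Step 4: Convert to eV: -1.116e-19/1.602e-19 = -0.6969 eV

-0.6969


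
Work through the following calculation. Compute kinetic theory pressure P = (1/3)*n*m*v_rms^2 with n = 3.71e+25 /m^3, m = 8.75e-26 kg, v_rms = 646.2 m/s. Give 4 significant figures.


Step 1: v_rms^2 = 646.2^2 = 4.176e+05
Step 2: n*m = 3.71e+25*8.75e-26 = 3.246
Step 3: P = (1/3)*3.246*4.176e+05 = 4.519e+05 Pa

4.519e+05


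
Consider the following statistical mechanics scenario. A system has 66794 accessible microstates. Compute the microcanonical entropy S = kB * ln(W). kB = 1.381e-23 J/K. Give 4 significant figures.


Step 1: ln(W) = ln(66794) = 11.11
Step 2: S = kB * ln(W) = 1.381e-23 * 11.11
Step 3: S = 1.534e-22 J/K

1.534e-22


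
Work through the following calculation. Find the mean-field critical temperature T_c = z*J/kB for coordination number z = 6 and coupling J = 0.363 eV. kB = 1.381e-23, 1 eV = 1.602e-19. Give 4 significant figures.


Step 1: z*J = 6*0.363 = 2.178 eV
Step 2: Convert to Joules: 2.178*1.602e-19 = 3.489e-19 J
Step 3: T_c = 3.489e-19 / 1.381e-23 = 2.527e+04 K

2.527e+04


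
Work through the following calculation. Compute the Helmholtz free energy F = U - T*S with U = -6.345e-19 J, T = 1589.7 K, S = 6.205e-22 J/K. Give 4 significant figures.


Step 1: T*S = 1589.7 * 6.205e-22 = 9.864e-19 J
Step 2: F = U - T*S = -6.345e-19 - 9.864e-19
Step 3: F = -1.621e-18 J

-1.621e-18


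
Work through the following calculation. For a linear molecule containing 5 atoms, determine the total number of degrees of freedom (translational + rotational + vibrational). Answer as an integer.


Step 1: Translational DOF = 3
Step 2: Rotational DOF (linear) = 2
Step 3: Vibrational DOF = 3*5 - 5 = 10
Step 4: Total = 3 + 2 + 10 = 15

15


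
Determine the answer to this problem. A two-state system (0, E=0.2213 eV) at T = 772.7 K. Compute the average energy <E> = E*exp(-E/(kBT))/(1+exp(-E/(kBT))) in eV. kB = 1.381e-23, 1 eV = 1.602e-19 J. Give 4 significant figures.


Step 1: beta*E = 0.2213*1.602e-19/(1.381e-23*772.7) = 3.322
Step 2: exp(-beta*E) = 0.03607
Step 3: <E> = 0.2213*0.03607/(1+0.03607) = 0.007704 eV

0.007704


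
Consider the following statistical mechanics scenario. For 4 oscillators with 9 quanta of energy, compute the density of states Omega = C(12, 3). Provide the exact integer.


Step 1: Use binomial coefficient C(12, 3)
Step 2: Numerator = 12! / 9!
Step 3: Denominator = 3!
Step 4: Omega = 220

220


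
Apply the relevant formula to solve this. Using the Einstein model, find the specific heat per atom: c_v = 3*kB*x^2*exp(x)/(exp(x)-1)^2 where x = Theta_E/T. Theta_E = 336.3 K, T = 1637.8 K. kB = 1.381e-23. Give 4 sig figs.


Step 1: x = Theta_E/T = 336.3/1637.8 = 0.2053
Step 2: x^2 = 0.04216
Step 3: exp(x) = 1.228
Step 4: c_v = 3*1.381e-23*0.04216*1.228/(1.228-1)^2 = 4.128e-23

4.128e-23


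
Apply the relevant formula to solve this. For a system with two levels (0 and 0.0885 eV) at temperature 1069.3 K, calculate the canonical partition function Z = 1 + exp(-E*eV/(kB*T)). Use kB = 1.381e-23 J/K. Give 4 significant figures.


Step 1: Compute beta*E = E*eV/(kB*T) = 0.0885*1.602e-19/(1.381e-23*1069.3) = 0.9601
Step 2: exp(-beta*E) = exp(-0.9601) = 0.3829
Step 3: Z = 1 + 0.3829 = 1.383

1.383


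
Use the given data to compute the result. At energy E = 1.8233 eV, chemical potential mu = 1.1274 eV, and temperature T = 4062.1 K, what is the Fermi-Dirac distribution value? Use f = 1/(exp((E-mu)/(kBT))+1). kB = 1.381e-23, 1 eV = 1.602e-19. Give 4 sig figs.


Step 1: (E - mu) = 1.8233 - 1.1274 = 0.6959 eV
Step 2: Convert: (E-mu)*eV = 1.115e-19 J
Step 3: x = (E-mu)*eV/(kB*T) = 1.987
Step 4: f = 1/(exp(1.987)+1) = 0.1205

0.1205


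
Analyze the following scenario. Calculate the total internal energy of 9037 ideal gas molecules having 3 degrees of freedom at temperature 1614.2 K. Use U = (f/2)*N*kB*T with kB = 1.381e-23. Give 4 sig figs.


Step 1: f/2 = 3/2 = 1.5
Step 2: N*kB*T = 9037*1.381e-23*1614.2 = 2.015e-16
Step 3: U = 1.5 * 2.015e-16 = 3.022e-16 J

3.022e-16


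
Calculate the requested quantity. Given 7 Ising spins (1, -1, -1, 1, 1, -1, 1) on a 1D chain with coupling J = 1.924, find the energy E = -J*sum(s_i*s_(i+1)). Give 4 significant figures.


Step 1: Nearest-neighbor products: -1, 1, -1, 1, -1, -1
Step 2: Sum of products = -2
Step 3: E = -1.924 * -2 = 3.848

3.848


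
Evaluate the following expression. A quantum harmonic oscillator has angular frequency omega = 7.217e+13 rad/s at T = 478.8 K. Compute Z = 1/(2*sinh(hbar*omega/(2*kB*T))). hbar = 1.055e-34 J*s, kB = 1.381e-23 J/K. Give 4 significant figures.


Step 1: Compute x = hbar*omega/(kB*T) = 1.055e-34*7.217e+13/(1.381e-23*478.8) = 1.151
Step 2: x/2 = 0.5757
Step 3: sinh(x/2) = 0.6081
Step 4: Z = 1/(2*0.6081) = 0.8223

0.8223


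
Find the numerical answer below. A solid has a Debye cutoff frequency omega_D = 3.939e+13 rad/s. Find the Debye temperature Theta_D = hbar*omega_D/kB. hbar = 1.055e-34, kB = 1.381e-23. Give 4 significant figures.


Step 1: hbar*omega_D = 1.055e-34 * 3.939e+13 = 4.156e-21 J
Step 2: Theta_D = 4.156e-21 / 1.381e-23
Step 3: Theta_D = 300.9 K

300.9


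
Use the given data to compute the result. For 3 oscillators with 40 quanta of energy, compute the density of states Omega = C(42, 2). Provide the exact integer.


Step 1: Use binomial coefficient C(42, 2)
Step 2: Numerator = 42! / 40!
Step 3: Denominator = 2!
Step 4: Omega = 861

861


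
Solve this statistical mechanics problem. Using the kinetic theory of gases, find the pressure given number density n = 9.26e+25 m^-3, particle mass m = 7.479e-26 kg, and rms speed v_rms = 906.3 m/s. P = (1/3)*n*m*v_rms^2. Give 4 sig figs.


Step 1: v_rms^2 = 906.3^2 = 8.214e+05
Step 2: n*m = 9.26e+25*7.479e-26 = 6.926
Step 3: P = (1/3)*6.926*8.214e+05 = 1.896e+06 Pa

1.896e+06


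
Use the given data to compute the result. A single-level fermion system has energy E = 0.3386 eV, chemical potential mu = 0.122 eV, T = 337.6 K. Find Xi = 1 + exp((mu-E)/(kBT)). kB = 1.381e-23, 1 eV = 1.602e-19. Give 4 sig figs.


Step 1: (mu - E) = 0.122 - 0.3386 = -0.2166 eV
Step 2: x = (mu-E)*eV/(kB*T) = -0.2166*1.602e-19/(1.381e-23*337.6) = -7.443
Step 3: exp(x) = 0.0005858
Step 4: Xi = 1 + 0.0005858 = 1.001

1.001


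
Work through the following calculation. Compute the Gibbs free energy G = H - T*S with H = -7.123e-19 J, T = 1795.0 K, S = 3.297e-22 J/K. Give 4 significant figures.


Step 1: T*S = 1795.0 * 3.297e-22 = 5.918e-19 J
Step 2: G = H - T*S = -7.123e-19 - 5.918e-19
Step 3: G = -1.304e-18 J

-1.304e-18


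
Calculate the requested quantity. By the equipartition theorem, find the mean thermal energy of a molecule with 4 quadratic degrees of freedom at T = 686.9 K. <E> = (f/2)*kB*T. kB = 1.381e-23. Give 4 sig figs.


Step 1: f/2 = 4/2 = 2
Step 2: kB*T = 1.381e-23 * 686.9 = 9.486e-21
Step 3: <E> = 2 * 9.486e-21 = 1.897e-20 J

1.897e-20


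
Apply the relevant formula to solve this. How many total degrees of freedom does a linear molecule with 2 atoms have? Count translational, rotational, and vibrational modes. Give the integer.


Step 1: Translational DOF = 3
Step 2: Rotational DOF (linear) = 2
Step 3: Vibrational DOF = 3*2 - 5 = 1
Step 4: Total = 3 + 2 + 1 = 6

6


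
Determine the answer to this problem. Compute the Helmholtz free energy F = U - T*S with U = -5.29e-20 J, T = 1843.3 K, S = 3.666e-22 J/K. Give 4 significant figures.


Step 1: T*S = 1843.3 * 3.666e-22 = 6.758e-19 J
Step 2: F = U - T*S = -5.29e-20 - 6.758e-19
Step 3: F = -7.287e-19 J

-7.287e-19


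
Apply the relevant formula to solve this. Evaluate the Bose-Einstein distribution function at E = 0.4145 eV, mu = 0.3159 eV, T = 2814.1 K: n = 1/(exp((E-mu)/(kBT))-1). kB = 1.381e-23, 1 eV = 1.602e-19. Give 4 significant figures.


Step 1: (E - mu) = 0.0986 eV
Step 2: x = (E-mu)*eV/(kB*T) = 0.0986*1.602e-19/(1.381e-23*2814.1) = 0.4064
Step 3: exp(x) = 1.501
Step 4: n = 1/(exp(x)-1) = 1.994

1.994


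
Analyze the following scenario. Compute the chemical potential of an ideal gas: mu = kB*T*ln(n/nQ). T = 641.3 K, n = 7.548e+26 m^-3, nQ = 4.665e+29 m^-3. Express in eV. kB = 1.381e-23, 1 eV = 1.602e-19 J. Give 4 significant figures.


Step 1: n/nQ = 7.548e+26/4.665e+29 = 0.001618
Step 2: ln(n/nQ) = -6.427
Step 3: mu = kB*T*ln(n/nQ) = 8.856e-21*-6.427 = -5.692e-20 J
Step 4: Convert to eV: -5.692e-20/1.602e-19 = -0.3553 eV

-0.3553


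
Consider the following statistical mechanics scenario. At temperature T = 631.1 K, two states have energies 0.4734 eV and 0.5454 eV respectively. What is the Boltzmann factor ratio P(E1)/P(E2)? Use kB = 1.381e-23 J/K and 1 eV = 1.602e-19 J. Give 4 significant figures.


Step 1: Compute energy difference dE = E1 - E2 = 0.4734 - 0.5454 = -0.072 eV
Step 2: Convert to Joules: dE_J = -0.072 * 1.602e-19 = -1.153e-20 J
Step 3: Compute exponent = -dE_J / (kB * T) = -(-1.153e-20) / (1.381e-23 * 631.1) = 1.323
Step 4: P(E1)/P(E2) = exp(1.323) = 3.756

3.756


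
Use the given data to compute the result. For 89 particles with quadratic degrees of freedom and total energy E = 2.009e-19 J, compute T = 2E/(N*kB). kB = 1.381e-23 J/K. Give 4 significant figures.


Step 1: Numerator = 2*E = 2*2.009e-19 = 4.018e-19 J
Step 2: Denominator = N*kB = 89*1.381e-23 = 1.229e-21
Step 3: T = 4.018e-19 / 1.229e-21 = 326.9 K

326.9
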